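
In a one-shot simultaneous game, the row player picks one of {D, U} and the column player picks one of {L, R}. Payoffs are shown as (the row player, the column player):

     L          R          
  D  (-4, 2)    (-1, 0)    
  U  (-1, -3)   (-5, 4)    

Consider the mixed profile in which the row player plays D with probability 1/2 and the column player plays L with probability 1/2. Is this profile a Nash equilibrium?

Given the row player's mix p = 1/2, the column player's payoff from L is -1/2 but from R is 2. The column player strictly prefers R, so the column player would not mix.
So the proposed profile is not a Nash equilibrium.

No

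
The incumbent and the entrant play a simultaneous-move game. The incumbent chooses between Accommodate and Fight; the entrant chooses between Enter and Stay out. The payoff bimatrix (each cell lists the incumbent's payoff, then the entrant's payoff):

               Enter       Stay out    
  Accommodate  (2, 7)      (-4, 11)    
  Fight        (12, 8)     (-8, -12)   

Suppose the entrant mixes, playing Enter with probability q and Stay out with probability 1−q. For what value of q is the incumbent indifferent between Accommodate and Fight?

Set the incumbent's expected payoff from Accommodate equal to that from Fight:
  the incumbent's expected payoff from Accommodate: q·2 + (1−q)·(-4) = 6q - 4
  the incumbent's expected payoff from Fight: q·12 + (1−q)·(-8) = 20q - 8
  6q - 4 = 20q - 8  ⇒  -14q = -4  ⇒  q = 2/7.

q = 2/7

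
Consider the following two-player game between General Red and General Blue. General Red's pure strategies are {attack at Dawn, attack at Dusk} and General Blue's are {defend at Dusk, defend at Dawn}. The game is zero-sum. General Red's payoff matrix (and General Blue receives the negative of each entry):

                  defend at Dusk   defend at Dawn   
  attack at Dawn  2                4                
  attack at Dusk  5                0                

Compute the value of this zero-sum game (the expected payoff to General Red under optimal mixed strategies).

v = 20/7

For General Red to be willing to mix, General Red must be indifferent between attack at Dawn and attack at Dusk, which pins down General Blue's mix.
  General Red's payoff from attack at Dawn: q·2 + (1−q)·4 = -2q + 4
  General Red's payoff from attack at Dusk: q·5 + (1−q)·0 = 5q
  -2q + 4 = 5q  ⇒  -7q = -4  ⇒  q = 4/7.
The value is General Red's expected payoff against this mix (using attack at Dawn): (4/7)·2 + (3/7)·4 = 20/7.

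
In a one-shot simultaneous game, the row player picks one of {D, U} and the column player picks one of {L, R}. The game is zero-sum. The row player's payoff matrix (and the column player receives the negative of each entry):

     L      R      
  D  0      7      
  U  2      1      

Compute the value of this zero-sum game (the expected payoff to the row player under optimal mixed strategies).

v = 7/4

The column player's mix must leave the row player indifferent between D and U.
  the row player's expected payoff from D: q·0 + (1−q)·7 = -7q + 7
  the row player's expected payoff from U: q·2 + (1−q)·1 = q + 1
  -7q + 7 = q + 1  ⇒  -8q = -6  ⇒  q = 3/4.
The value is the row player's expected payoff against this mix (using D): (3/4)·0 + (1/4)·7 = 7/4.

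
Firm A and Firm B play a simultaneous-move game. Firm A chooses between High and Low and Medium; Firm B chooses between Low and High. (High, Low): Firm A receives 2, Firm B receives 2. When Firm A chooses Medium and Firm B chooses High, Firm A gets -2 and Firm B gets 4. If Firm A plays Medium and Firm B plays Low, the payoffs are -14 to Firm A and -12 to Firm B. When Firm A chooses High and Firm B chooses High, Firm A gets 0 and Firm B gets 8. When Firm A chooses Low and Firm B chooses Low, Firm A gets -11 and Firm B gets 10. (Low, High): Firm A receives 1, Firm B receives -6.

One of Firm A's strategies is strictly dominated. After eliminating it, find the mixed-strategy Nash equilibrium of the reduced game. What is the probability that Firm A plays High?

Firm A's strategy Medium is strictly dominated by Low: -11 > -14 and 1 > -2. Eliminate Medium.
Set Firm B's expected payoff from Low equal to that from High:
  Firm B's payoff to Low: p·2 + (1−p)·10 = -8p + 10
  Firm B's payoff to High: p·8 + (1−p)·(-6) = 14p - 6
  -8p + 10 = 14p - 6  ⇒  -22p = -16  ⇒  p = 8/11.

p = 8/11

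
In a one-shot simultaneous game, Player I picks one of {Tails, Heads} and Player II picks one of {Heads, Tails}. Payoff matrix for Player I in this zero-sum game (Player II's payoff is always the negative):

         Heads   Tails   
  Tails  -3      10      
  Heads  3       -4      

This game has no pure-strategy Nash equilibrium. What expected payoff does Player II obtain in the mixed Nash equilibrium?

-9/10

For Player II to be willing to mix, Player II must be indifferent between Heads and Tails, which pins down Player I's mix.
  Player II's expected payoff from Heads: p·3 + (1−p)·(-3) = 6p - 3
  Player II's expected payoff from Tails: p·(-10) + (1−p)·4 = -14p + 4
  6p - 3 = -14p + 4  ⇒  20p = 7  ⇒  p = 7/20.
At equilibrium Player II is indifferent across columns, so Player II's payoff equals the payoff from Heads: (7/20)·3 + (13/20)·(-3) = -9/10.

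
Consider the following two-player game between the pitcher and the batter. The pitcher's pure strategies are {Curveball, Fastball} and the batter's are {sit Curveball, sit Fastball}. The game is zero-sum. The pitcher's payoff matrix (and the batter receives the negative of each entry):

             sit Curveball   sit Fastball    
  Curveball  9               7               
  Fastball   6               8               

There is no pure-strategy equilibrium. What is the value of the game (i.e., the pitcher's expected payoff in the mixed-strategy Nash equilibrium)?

v = 15/2

The pitcher's indifference between Curveball and Fastball determines the batter's mixing probability q:
  the pitcher's payoff from Curveball: q·9 + (1−q)·7 = 2q + 7
  the pitcher's payoff from Fastball: q·6 + (1−q)·8 = -2q + 8
  2q + 7 = -2q + 8  ⇒  4q = 1  ⇒  q = 1/4.
The value is the pitcher's expected payoff against this mix (using Curveball): (1/4)·9 + (3/4)·7 = 15/2.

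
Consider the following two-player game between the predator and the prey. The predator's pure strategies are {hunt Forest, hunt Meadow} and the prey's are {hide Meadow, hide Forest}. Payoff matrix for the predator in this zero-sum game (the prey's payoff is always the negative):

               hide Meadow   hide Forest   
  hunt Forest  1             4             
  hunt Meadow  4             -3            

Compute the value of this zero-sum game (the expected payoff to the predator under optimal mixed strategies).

v = 19/10

For the predator to be willing to mix, the predator must be indifferent between hunt Forest and hunt Meadow, which pins down the prey's mix.
  the predator's expected payoff from hunt Forest: q·1 + (1−q)·4 = -3q + 4
  the predator's expected payoff from hunt Meadow: q·4 + (1−q)·(-3) = 7q - 3
  -3q + 4 = 7q - 3  ⇒  -10q = -7  ⇒  q = 7/10.
The value is the predator's expected payoff against this mix (using hunt Forest): (7/10)·1 + (3/10)·4 = 19/10.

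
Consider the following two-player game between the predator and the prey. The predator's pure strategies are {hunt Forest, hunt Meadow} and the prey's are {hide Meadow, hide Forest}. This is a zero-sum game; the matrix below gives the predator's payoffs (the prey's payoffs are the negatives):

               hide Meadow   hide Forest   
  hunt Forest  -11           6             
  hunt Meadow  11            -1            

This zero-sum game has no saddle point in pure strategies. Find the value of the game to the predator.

Set the predator's expected payoff from hunt Forest equal to that from hunt Meadow:
  the predator's payoff from hunt Forest: q·(-11) + (1−q)·6 = -17q + 6
  the predator's payoff from hunt Meadow: q·11 + (1−q)·(-1) = 12q - 1
  -17q + 6 = 12q - 1  ⇒  -29q = -7  ⇒  q = 7/29.
The value is the predator's expected payoff against this mix (using hunt Forest): (7/29)·(-11) + (22/29)·6 = 55/29.

v = 55/29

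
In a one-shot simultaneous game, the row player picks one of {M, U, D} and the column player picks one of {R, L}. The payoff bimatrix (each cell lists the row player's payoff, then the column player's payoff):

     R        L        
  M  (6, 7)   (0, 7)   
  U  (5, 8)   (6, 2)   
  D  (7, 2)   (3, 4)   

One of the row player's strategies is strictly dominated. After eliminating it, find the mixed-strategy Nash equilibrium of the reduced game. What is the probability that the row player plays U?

The row player's strategy M is strictly dominated by D: 7 > 6 and 3 > 0. Eliminate M.
Set the column player's expected payoff from R equal to that from L:
  the column player's payoff to R: p·8 + (1−p)·2 = 6p + 2
  the column player's payoff to L: p·2 + (1−p)·4 = -2p + 4
  6p + 2 = -2p + 4  ⇒  8p = 2  ⇒  p = 1/4.

p = 1/4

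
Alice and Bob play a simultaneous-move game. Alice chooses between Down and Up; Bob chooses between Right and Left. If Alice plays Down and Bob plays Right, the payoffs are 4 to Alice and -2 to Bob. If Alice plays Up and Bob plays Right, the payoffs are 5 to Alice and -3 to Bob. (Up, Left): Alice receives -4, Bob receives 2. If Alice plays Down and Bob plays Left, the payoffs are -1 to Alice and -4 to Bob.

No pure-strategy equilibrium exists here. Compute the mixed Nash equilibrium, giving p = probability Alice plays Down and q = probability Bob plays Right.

Alice's mix must leave Bob indifferent between Right and Left.
  Bob's expected payoff from Right: p·(-2) + (1−p)·(-3) = p - 3
  Bob's expected payoff from Left: p·(-4) + (1−p)·2 = -6p + 2
  p - 3 = -6p + 2  ⇒  7p = 5  ⇒  p = 5/7.
In a mixed equilibrium Alice is indifferent between Down and Up; this condition fixes q.
  Alice's expected payoff from Down: q·4 + (1−q)·(-1) = 5q - 1
  Alice's expected payoff from Up: q·5 + (1−q)·(-4) = 9q - 4
  5q - 1 = 9q - 4  ⇒  -4q = -3  ⇒  q = 3/4.

p = 5/7, q = 3/4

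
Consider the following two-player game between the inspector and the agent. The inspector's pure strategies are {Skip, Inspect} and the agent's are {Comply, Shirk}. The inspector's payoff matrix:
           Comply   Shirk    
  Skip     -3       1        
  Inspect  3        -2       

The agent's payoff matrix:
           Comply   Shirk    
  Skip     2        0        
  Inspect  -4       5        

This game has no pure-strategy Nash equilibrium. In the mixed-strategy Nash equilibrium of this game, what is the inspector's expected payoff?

The agent's mix must leave the inspector indifferent between Skip and Inspect.
  the inspector's payoff to Skip: q·(-3) + (1−q)·1 = -4q + 1
  the inspector's payoff to Inspect: q·3 + (1−q)·(-2) = 5q - 2
  -4q + 1 = 5q - 2  ⇒  -9q = -3  ⇒  q = 1/3.
At equilibrium the inspector is indifferent across rows, so the inspector's payoff equals the payoff from Skip: (1/3)·(-3) + (2/3)·1 = -1/3.

-1/3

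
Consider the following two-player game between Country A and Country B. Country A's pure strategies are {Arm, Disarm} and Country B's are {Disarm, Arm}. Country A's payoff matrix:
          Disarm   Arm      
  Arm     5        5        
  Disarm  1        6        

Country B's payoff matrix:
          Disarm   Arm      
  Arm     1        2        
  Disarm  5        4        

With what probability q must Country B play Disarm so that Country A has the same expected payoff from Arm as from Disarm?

Country B's mix must leave Country A indifferent between Arm and Disarm.
  Country A's expected payoff from Arm: q·5 + (1−q)·5 = 5
  Country A's expected payoff from Disarm: q·1 + (1−q)·6 = -5q + 6
  5 = -5q + 6  ⇒  5q = 1  ⇒  q = 1/5.

q = 1/5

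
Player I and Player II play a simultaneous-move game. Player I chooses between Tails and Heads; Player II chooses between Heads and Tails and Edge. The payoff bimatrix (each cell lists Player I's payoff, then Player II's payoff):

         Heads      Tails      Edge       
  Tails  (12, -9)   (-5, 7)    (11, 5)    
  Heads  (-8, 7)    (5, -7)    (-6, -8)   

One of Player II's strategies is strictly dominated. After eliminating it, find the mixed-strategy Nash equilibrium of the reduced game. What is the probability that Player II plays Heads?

q = 1/3

Player II's strategy Edge is strictly dominated by Tails: 7 > 5 and -7 > -8. Eliminate Edge.
Player II's mix must leave Player I indifferent between Tails and Heads.
  Player I's expected payoff from Tails: q·12 + (1−q)·(-5) = 17q - 5
  Player I's expected payoff from Heads: q·(-8) + (1−q)·5 = -13q + 5
  17q - 5 = -13q + 5  ⇒  30q = 10  ⇒  q = 1/3.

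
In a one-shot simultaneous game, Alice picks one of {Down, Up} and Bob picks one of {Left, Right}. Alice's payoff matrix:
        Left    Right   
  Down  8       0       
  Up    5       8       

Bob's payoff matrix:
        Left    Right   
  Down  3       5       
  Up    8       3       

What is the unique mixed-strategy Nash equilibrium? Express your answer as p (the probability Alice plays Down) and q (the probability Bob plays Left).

For Bob to be willing to mix, Bob must be indifferent between Left and Right, which pins down Alice's mix.
  Bob's payoff to Left: p·3 + (1−p)·8 = -5p + 8
  Bob's payoff to Right: p·5 + (1−p)·3 = 2p + 3
  -5p + 8 = 2p + 3  ⇒  -7p = -5  ⇒  p = 5/7.
In a mixed equilibrium Alice is indifferent between Down and Up; this condition fixes q.
  Alice's payoff to Down: q·8 + (1−q)·0 = 8q
  Alice's payoff to Up: q·5 + (1−q)·8 = -3q + 8
  8q = -3q + 8  ⇒  11q = 8  ⇒  q = 8/11.

p = 5/7, q = 8/11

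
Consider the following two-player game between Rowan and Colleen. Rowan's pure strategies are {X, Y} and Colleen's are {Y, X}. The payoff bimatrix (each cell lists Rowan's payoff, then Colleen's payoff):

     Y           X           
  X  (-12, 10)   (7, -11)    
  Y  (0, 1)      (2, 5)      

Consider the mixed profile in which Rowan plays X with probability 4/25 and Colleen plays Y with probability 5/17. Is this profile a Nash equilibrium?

Yes

Check Colleen's indifference given Rowan's mix p = 4/25:
  payoff from Y = 61/25; payoff from X = 61/25 — equal.
Check Rowan's indifference given Colleen's mix q = 5/17:
  payoff from X = 24/17; payoff from Y = 24/17 — equal.
Both players are indifferent, so neither can profitably deviate.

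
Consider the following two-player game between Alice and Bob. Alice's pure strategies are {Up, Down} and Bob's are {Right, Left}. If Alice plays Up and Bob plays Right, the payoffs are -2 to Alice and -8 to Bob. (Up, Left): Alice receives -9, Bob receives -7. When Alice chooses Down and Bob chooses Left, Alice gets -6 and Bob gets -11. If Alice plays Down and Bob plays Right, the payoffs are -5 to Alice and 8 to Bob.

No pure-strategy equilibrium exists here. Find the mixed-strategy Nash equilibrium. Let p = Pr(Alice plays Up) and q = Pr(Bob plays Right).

In a mixed equilibrium Bob is indifferent between Right and Left; this condition fixes p.
  Bob's expected payoff from Right: p·(-8) + (1−p)·8 = -16p + 8
  Bob's expected payoff from Left: p·(-7) + (1−p)·(-11) = 4p - 11
  -16p + 8 = 4p - 11  ⇒  -20p = -19  ⇒  p = 19/20.
For Alice to be willing to mix, Alice must be indifferent between Up and Down, which pins down Bob's mix.
  Alice's payoff to Up: q·(-2) + (1−q)·(-9) = 7q - 9
  Alice's payoff to Down: q·(-5) + (1−q)·(-6) = q - 6
  7q - 9 = q - 6  ⇒  6q = 3  ⇒  q = 1/2.

p = 19/20, q = 1/2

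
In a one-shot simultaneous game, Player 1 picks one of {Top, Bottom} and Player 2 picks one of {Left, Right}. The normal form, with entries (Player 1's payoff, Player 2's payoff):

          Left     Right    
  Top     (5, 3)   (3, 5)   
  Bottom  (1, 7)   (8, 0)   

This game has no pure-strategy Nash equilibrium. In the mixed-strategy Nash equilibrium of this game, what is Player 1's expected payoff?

37/9

For Player 1 to be willing to mix, Player 1 must be indifferent between Top and Bottom, which pins down Player 2's mix.
  Player 1's expected payoff from Top: q·5 + (1−q)·3 = 2q + 3
  Player 1's expected payoff from Bottom: q·1 + (1−q)·8 = -7q + 8
  2q + 3 = -7q + 8  ⇒  9q = 5  ⇒  q = 5/9.
At equilibrium Player 1 is indifferent across rows, so Player 1's payoff equals the payoff from Top: (5/9)·5 + (4/9)·3 = 37/9.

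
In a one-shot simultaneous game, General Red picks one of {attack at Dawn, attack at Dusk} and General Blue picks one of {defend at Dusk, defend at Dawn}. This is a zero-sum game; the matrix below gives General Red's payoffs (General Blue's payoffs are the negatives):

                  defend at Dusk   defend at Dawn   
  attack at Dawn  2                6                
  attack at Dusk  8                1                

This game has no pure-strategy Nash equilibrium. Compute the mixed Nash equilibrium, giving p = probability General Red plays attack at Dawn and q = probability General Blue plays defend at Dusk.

General Blue's indifference between defend at Dusk and defend at Dawn determines General Red's mixing probability p:
  General Blue's payoff to defend at Dusk: p·(-2) + (1−p)·(-8) = 6p - 8
  General Blue's payoff to defend at Dawn: p·(-6) + (1−p)·(-1) = -5p - 1
  6p - 8 = -5p - 1  ⇒  11p = 7  ⇒  p = 7/11.
Set General Red's expected payoff from attack at Dawn equal to that from attack at Dusk:
  General Red's payoff from attack at Dawn: q·2 + (1−q)·6 = -4q + 6
  General Red's payoff from attack at Dusk: q·8 + (1−q)·1 = 7q + 1
  -4q + 6 = 7q + 1  ⇒  -11q = -5  ⇒  q = 5/11.

p = 7/11, q = 5/11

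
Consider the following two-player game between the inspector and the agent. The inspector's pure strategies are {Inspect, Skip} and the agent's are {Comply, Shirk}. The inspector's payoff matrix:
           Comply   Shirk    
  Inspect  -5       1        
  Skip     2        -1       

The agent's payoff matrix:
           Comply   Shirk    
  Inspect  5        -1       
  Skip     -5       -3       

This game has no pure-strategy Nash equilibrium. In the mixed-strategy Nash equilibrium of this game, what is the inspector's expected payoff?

Set the inspector's expected payoff from Inspect equal to that from Skip:
  the inspector's payoff from Inspect: q·(-5) + (1−q)·1 = -6q + 1
  the inspector's payoff from Skip: q·2 + (1−q)·(-1) = 3q - 1
  -6q + 1 = 3q - 1  ⇒  -9q = -2  ⇒  q = 2/9.
At equilibrium the inspector is indifferent across rows, so the inspector's payoff equals the payoff from Inspect: (2/9)·(-5) + (7/9)·1 = -1/3.

-1/3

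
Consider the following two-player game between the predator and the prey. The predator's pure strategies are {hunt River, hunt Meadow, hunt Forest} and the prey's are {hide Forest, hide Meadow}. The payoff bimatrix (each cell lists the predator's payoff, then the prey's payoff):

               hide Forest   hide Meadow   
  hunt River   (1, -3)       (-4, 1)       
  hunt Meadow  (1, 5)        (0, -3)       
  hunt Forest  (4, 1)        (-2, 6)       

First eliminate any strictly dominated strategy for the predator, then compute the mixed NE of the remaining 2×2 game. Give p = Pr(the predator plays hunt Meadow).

p = 5/13

The predator's strategy hunt River is strictly dominated by hunt Forest: 4 > 1 and -2 > -4. Eliminate hunt River.
Set the prey's expected payoff from hide Forest equal to that from hide Meadow:
  the prey's expected payoff from hide Forest: p·5 + (1−p)·1 = 4p + 1
  the prey's expected payoff from hide Meadow: p·(-3) + (1−p)·6 = -9p + 6
  4p + 1 = -9p + 6  ⇒  13p = 5  ⇒  p = 5/13.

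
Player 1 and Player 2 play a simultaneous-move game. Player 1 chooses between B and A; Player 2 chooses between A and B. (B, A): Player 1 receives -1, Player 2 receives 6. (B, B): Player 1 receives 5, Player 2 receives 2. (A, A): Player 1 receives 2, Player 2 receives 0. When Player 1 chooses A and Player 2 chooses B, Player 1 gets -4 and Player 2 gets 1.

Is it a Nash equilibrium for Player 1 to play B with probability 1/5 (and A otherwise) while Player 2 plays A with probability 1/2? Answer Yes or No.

Given Player 2's mix q = 1/2, Player 1's payoff from B is 2 but from A is -1. Player 1 strictly prefers B, so Player 1 would not mix.
So the proposed profile is not a Nash equilibrium.

No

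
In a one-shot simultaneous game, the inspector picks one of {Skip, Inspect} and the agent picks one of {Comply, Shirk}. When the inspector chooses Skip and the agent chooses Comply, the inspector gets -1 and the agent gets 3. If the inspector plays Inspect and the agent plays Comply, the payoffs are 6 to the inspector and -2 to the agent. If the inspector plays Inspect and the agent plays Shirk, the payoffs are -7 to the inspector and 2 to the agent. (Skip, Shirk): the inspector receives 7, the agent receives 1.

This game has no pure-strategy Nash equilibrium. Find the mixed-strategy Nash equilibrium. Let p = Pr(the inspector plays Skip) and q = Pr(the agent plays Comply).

p = 2/3, q = 2/3

The agent's indifference between Comply and Shirk determines the inspector's mixing probability p:
  the agent's expected payoff from Comply: p·3 + (1−p)·(-2) = 5p - 2
  the agent's expected payoff from Shirk: p·1 + (1−p)·2 = -p + 2
  5p - 2 = -p + 2  ⇒  6p = 4  ⇒  p = 2/3.
The inspector's indifference between Skip and Inspect determines the agent's mixing probability q:
  the inspector's payoff from Skip: q·(-1) + (1−q)·7 = -8q + 7
  the inspector's payoff from Inspect: q·6 + (1−q)·(-7) = 13q - 7
  -8q + 7 = 13q - 7  ⇒  -21q = -14  ⇒  q = 2/3.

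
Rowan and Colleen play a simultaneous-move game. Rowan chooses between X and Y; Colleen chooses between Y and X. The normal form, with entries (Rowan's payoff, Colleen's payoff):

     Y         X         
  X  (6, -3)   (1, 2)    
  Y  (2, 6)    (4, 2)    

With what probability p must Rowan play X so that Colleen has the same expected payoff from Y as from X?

p = 4/9

Set Colleen's expected payoff from Y equal to that from X:
  Colleen's payoff from Y: p·(-3) + (1−p)·6 = -9p + 6
  Colleen's payoff from X: p·2 + (1−p)·2 = 2
  -9p + 6 = 2  ⇒  -9p = -4  ⇒  p = 4/9.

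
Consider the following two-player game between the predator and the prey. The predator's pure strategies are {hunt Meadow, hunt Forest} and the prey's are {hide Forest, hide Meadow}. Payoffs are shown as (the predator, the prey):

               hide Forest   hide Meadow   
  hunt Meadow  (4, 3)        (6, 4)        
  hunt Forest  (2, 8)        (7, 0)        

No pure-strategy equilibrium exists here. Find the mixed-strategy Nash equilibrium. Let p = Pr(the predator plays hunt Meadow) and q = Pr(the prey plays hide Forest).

The prey's indifference between hide Forest and hide Meadow determines the predator's mixing probability p:
  the prey's expected payoff from hide Forest: p·3 + (1−p)·8 = -5p + 8
  the prey's expected payoff from hide Meadow: p·4 + (1−p)·0 = 4p
  -5p + 8 = 4p  ⇒  -9p = -8  ⇒  p = 8/9.
In a mixed equilibrium the predator is indifferent between hunt Meadow and hunt Forest; this condition fixes q.
  the predator's payoff to hunt Meadow: q·4 + (1−q)·6 = -2q + 6
  the predator's payoff to hunt Forest: q·2 + (1−q)·7 = -5q + 7
  -2q + 6 = -5q + 7  ⇒  3q = 1  ⇒  q = 1/3.

p = 8/9, q = 1/3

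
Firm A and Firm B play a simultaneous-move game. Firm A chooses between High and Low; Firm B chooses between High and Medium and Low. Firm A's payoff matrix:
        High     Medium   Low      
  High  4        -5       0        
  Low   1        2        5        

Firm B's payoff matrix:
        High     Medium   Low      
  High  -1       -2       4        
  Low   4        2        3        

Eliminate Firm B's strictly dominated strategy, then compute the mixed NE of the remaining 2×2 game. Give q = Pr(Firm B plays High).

Firm B's strategy Medium is strictly dominated by High: -1 > -2 and 4 > 2. Eliminate Medium.
Set Firm A's expected payoff from High equal to that from Low:
  Firm A's payoff from High: q·4 + (1−q)·0 = 4q
  Firm A's payoff from Low: q·1 + (1−q)·5 = -4q + 5
  4q = -4q + 5  ⇒  8q = 5  ⇒  q = 5/8.

q = 5/8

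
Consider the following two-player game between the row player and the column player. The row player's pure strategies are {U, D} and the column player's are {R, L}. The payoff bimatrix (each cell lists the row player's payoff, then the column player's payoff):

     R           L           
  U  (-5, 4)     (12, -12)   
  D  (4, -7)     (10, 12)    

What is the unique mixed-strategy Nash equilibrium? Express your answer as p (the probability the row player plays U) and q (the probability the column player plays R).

Set the column player's expected payoff from R equal to that from L:
  the column player's payoff to R: p·4 + (1−p)·(-7) = 11p - 7
  the column player's payoff to L: p·(-12) + (1−p)·12 = -24p + 12
  11p - 7 = -24p + 12  ⇒  35p = 19  ⇒  p = 19/35.
For the row player to be willing to mix, the row player must be indifferent between U and D, which pins down the column player's mix.
  the row player's expected payoff from U: q·(-5) + (1−q)·12 = -17q + 12
  the row player's expected payoff from D: q·4 + (1−q)·10 = -6q + 10
  -17q + 12 = -6q + 10  ⇒  -11q = -2  ⇒  q = 2/11.

p = 19/35, q = 2/11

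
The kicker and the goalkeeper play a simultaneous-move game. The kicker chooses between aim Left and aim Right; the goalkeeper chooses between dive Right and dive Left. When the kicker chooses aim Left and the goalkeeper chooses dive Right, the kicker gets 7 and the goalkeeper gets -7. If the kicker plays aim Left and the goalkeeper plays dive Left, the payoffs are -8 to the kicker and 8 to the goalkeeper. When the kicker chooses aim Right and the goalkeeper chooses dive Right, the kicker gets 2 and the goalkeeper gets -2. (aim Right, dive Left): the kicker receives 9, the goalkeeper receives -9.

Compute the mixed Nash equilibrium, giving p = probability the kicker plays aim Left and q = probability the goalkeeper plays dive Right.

p = 7/22, q = 17/22

For the goalkeeper to be willing to mix, the goalkeeper must be indifferent between dive Right and dive Left, which pins down the kicker's mix.
  the goalkeeper's expected payoff from dive Right: p·(-7) + (1−p)·(-2) = -5p - 2
  the goalkeeper's expected payoff from dive Left: p·8 + (1−p)·(-9) = 17p - 9
  -5p - 2 = 17p - 9  ⇒  -22p = -7  ⇒  p = 7/22.
The goalkeeper's mix must leave the kicker indifferent between aim Left and aim Right.
  the kicker's payoff to aim Left: q·7 + (1−q)·(-8) = 15q - 8
  the kicker's payoff to aim Right: q·2 + (1−q)·9 = -7q + 9
  15q - 8 = -7q + 9  ⇒  22q = 17  ⇒  q = 17/22.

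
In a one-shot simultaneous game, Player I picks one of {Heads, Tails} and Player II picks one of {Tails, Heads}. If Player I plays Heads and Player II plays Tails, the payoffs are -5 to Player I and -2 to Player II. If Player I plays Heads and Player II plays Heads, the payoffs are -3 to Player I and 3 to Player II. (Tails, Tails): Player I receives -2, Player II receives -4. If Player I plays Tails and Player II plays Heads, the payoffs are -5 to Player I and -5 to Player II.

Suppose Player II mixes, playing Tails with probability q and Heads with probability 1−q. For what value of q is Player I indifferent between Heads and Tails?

In a mixed equilibrium Player I is indifferent between Heads and Tails; this condition fixes q.
  Player I's payoff to Heads: q·(-5) + (1−q)·(-3) = -2q - 3
  Player I's payoff to Tails: q·(-2) + (1−q)·(-5) = 3q - 5
  -2q - 3 = 3q - 5  ⇒  -5q = -2  ⇒  q = 2/5.

q = 2/5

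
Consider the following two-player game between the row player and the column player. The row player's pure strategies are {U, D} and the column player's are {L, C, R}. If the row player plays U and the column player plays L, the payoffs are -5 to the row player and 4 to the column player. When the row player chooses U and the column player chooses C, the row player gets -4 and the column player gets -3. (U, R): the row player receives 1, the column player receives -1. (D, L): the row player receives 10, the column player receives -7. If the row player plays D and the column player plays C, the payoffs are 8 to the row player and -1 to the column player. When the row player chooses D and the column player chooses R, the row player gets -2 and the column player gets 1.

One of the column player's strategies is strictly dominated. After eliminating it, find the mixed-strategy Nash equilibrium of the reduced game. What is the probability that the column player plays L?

The column player's strategy C is strictly dominated by R: -1 > -3 and 1 > -1. Eliminate C.
The row player's indifference between U and D determines the column player's mixing probability q:
  the row player's expected payoff from U: q·(-5) + (1−q)·1 = -6q + 1
  the row player's expected payoff from D: q·10 + (1−q)·(-2) = 12q - 2
  -6q + 1 = 12q - 2  ⇒  -18q = -3  ⇒  q = 1/6.

q = 1/6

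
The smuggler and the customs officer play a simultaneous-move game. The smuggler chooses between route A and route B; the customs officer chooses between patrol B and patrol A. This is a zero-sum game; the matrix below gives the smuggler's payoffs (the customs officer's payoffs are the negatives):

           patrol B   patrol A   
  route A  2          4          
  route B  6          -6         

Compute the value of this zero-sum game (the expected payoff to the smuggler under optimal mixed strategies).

v = 18/7

In a mixed equilibrium the smuggler is indifferent between route A and route B; this condition fixes q.
  the smuggler's payoff to route A: q·2 + (1−q)·4 = -2q + 4
  the smuggler's payoff to route B: q·6 + (1−q)·(-6) = 12q - 6
  -2q + 4 = 12q - 6  ⇒  -14q = -10  ⇒  q = 5/7.
The value is the smuggler's expected payoff against this mix (using route A): (5/7)·2 + (2/7)·4 = 18/7.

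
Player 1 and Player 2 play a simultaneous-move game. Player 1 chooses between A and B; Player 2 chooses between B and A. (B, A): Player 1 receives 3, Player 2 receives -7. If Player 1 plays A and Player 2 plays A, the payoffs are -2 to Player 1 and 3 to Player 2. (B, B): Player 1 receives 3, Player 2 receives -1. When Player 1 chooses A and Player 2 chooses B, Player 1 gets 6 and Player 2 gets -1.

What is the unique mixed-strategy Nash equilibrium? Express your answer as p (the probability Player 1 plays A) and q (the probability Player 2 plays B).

For Player 2 to be willing to mix, Player 2 must be indifferent between B and A, which pins down Player 1's mix.
  Player 2's expected payoff from B: p·(-1) + (1−p)·(-1) = -1
  Player 2's expected payoff from A: p·3 + (1−p)·(-7) = 10p - 7
  -1 = 10p - 7  ⇒  -10p = -6  ⇒  p = 3/5.
For Player 1 to be willing to mix, Player 1 must be indifferent between A and B, which pins down Player 2's mix.
  Player 1's payoff to A: q·6 + (1−q)·(-2) = 8q - 2
  Player 1's payoff to B: q·3 + (1−q)·3 = 3
  8q - 2 = 3  ⇒  8q = 5  ⇒  q = 5/8.

p = 3/5, q = 5/8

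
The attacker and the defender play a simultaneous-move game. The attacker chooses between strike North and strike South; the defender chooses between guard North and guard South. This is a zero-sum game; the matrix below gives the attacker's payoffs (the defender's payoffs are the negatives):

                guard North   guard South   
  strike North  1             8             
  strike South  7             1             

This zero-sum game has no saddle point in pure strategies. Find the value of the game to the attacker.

v = 55/13

The defender's mix must leave the attacker indifferent between strike North and strike South.
  the attacker's payoff to strike North: q·1 + (1−q)·8 = -7q + 8
  the attacker's payoff to strike South: q·7 + (1−q)·1 = 6q + 1
  -7q + 8 = 6q + 1  ⇒  -13q = -7  ⇒  q = 7/13.
The value is the attacker's expected payoff against this mix (using strike North): (7/13)·1 + (6/13)·8 = 55/13.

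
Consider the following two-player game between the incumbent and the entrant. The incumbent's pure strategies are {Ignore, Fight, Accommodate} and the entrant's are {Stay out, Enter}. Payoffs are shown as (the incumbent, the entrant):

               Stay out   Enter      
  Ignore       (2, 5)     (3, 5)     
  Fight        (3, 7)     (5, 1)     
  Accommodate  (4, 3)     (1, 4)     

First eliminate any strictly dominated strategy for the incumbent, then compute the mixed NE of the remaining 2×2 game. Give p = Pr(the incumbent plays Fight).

p = 1/7

The incumbent's strategy Ignore is strictly dominated by Fight: 3 > 2 and 5 > 3. Eliminate Ignore.
The incumbent's mix must leave the entrant indifferent between Stay out and Enter.
  the entrant's payoff from Stay out: p·7 + (1−p)·3 = 4p + 3
  the entrant's payoff from Enter: p·1 + (1−p)·4 = -3p + 4
  4p + 3 = -3p + 4  ⇒  7p = 1  ⇒  p = 1/7.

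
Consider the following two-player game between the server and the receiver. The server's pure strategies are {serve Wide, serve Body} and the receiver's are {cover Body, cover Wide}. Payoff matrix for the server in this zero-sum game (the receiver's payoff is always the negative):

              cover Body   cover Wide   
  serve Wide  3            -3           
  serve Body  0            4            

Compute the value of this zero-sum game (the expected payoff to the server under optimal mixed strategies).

v = 6/5

Set the server's expected payoff from serve Wide equal to that from serve Body:
  the server's payoff from serve Wide: q·3 + (1−q)·(-3) = 6q - 3
  the server's payoff from serve Body: q·0 + (1−q)·4 = -4q + 4
  6q - 3 = -4q + 4  ⇒  10q = 7  ⇒  q = 7/10.
The value is the server's expected payoff against this mix (using serve Wide): (7/10)·3 + (3/10)·(-3) = 6/5.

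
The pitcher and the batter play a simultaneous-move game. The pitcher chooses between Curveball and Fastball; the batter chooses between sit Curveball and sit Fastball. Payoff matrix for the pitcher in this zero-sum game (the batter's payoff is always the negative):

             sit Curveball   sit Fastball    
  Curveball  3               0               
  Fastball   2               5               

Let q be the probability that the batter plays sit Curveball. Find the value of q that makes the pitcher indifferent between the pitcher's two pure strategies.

For the pitcher to be willing to mix, the pitcher must be indifferent between Curveball and Fastball, which pins down the batter's mix.
  the pitcher's payoff to Curveball: q·3 + (1−q)·0 = 3q
  the pitcher's payoff to Fastball: q·2 + (1−q)·5 = -3q + 5
  3q = -3q + 5  ⇒  6q = 5  ⇒  q = 5/6.

q = 5/6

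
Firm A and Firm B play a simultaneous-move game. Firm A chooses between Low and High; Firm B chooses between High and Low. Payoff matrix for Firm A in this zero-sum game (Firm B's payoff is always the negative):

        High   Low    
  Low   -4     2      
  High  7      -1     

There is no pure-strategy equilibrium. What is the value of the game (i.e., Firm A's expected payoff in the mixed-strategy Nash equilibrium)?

For Firm A to be willing to mix, Firm A must be indifferent between Low and High, which pins down Firm B's mix.
  Firm A's payoff from Low: q·(-4) + (1−q)·2 = -6q + 2
  Firm A's payoff from High: q·7 + (1−q)·(-1) = 8q - 1
  -6q + 2 = 8q - 1  ⇒  -14q = -3  ⇒  q = 3/14.
The value is Firm A's expected payoff against this mix (using Low): (3/14)·(-4) + (11/14)·2 = 5/7.

v = 5/7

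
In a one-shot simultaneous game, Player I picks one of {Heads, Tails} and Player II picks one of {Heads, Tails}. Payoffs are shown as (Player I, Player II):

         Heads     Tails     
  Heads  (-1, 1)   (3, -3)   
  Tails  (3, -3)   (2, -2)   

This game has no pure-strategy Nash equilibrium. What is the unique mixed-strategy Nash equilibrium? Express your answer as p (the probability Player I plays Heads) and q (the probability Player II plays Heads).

p = 1/5, q = 1/5

In a mixed equilibrium Player II is indifferent between Heads and Tails; this condition fixes p.
  Player II's payoff to Heads: p·1 + (1−p)·(-3) = 4p - 3
  Player II's payoff to Tails: p·(-3) + (1−p)·(-2) = -p - 2
  4p - 3 = -p - 2  ⇒  5p = 1  ⇒  p = 1/5.
For Player I to be willing to mix, Player I must be indifferent between Heads and Tails, which pins down Player II's mix.
  Player I's expected payoff from Heads: q·(-1) + (1−q)·3 = -4q + 3
  Player I's expected payoff from Tails: q·3 + (1−q)·2 = q + 2
  -4q + 3 = q + 2  ⇒  -5q = -1  ⇒  q = 1/5.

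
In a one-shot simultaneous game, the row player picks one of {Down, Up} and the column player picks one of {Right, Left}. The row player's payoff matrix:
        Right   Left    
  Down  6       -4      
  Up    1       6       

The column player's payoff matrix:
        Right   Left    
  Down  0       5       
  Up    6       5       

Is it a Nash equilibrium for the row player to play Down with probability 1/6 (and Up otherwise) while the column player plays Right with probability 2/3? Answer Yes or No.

Check the column player's indifference given the row player's mix p = 1/6:
  payoff from Right = 5; payoff from Left = 5 — equal.
Check the row player's indifference given the column player's mix q = 2/3:
  payoff from Down = 8/3; payoff from Up = 8/3 — equal.
Both players are indifferent, so neither can profitably deviate.

Yes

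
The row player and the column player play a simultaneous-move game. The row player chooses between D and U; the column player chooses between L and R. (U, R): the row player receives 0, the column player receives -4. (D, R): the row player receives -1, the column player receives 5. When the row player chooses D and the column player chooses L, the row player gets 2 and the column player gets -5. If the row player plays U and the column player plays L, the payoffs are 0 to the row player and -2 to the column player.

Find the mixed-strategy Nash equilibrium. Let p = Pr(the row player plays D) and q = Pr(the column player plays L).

Set the column player's expected payoff from L equal to that from R:
  the column player's payoff from L: p·(-5) + (1−p)·(-2) = -3p - 2
  the column player's payoff from R: p·5 + (1−p)·(-4) = 9p - 4
  -3p - 2 = 9p - 4  ⇒  -12p = -2  ⇒  p = 1/6.
Set the row player's expected payoff from D equal to that from U:
  the row player's expected payoff from D: q·2 + (1−q)·(-1) = 3q - 1
  the row player's expected payoff from U: q·0 + (1−q)·0 = 0
  3q - 1 = 0  ⇒  3q = 1  ⇒  q = 1/3.

p = 1/6, q = 1/3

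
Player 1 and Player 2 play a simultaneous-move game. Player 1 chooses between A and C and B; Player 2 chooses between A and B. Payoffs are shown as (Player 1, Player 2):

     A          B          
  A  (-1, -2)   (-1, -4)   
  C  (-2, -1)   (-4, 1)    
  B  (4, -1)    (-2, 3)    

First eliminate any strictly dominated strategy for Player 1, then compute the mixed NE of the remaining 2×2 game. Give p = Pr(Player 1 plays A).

p = 2/3

Player 1's strategy C is strictly dominated by A: -1 > -2 and -1 > -4. Eliminate C.
Player 1's mix must leave Player 2 indifferent between A and B.
  Player 2's expected payoff from A: p·(-2) + (1−p)·(-1) = -p - 1
  Player 2's expected payoff from B: p·(-4) + (1−p)·3 = -7p + 3
  -p - 1 = -7p + 3  ⇒  6p = 4  ⇒  p = 2/3.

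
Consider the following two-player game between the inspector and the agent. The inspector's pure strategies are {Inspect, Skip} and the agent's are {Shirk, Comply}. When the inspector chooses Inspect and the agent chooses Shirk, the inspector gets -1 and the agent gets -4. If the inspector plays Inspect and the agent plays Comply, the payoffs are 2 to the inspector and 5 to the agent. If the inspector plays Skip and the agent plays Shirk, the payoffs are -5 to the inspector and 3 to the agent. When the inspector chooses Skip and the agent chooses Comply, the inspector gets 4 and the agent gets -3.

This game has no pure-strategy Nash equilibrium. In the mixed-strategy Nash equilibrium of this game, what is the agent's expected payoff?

1/5

For the agent to be willing to mix, the agent must be indifferent between Shirk and Comply, which pins down the inspector's mix.
  the agent's payoff from Shirk: p·(-4) + (1−p)·3 = -7p + 3
  the agent's payoff from Comply: p·5 + (1−p)·(-3) = 8p - 3
  -7p + 3 = 8p - 3  ⇒  -15p = -6  ⇒  p = 2/5.
At equilibrium the agent is indifferent across columns, so the agent's payoff equals the payoff from Shirk: (2/5)·(-4) + (3/5)·3 = 1/5.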